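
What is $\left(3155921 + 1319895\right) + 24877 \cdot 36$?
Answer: $5371388$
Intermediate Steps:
$\left(3155921 + 1319895\right) + 24877 \cdot 36 = 4475816 + 895572 = 5371388$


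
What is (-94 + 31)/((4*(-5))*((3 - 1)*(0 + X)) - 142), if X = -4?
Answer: -7/2 ≈ -3.5000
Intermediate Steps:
(-94 + 31)/((4*(-5))*((3 - 1)*(0 + X)) - 142) = (-94 + 31)/((4*(-5))*((3 - 1)*(0 - 4)) - 142) = -63/(-40*(-4) - 142) = -63/(-20*(-8) - 142) = -63/(160 - 142) = -63/18 = (1/18)*(-63) = -7/2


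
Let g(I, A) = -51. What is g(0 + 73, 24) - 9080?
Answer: -9131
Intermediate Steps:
g(0 + 73, 24) - 9080 = -51 - 9080 = -9131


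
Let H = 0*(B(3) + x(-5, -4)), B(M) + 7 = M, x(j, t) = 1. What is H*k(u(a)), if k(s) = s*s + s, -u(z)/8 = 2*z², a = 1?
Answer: 0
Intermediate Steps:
B(M) = -7 + M
u(z) = -16*z²
k(s) = s + s² (k(s) = s² + s = s + s²)
H = 0 (H = 0*((-7 + 3) + 1) = 0*(-4 + 1) = 0*(-3) = 0)
H*k(u(a)) = 0*((-16*1²)*(1 - 16*1²)) = 0*((-16*1)*(1 - 16*1)) = 0*(-16*(1 - 16)) = 0*(-16*(-15)) = 0*240 = 0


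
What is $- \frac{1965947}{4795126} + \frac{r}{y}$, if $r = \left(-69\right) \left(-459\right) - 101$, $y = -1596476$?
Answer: $- \frac{1587823036}{3694644583} \approx -0.42976$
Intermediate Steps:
$r = 31570$ ($r = 31671 - 101 = 31570$)
$- \frac{1965947}{4795126} + \frac{r}{y} = - \frac{1965947}{4795126} + \frac{31570}{-1596476} = \left(-1965947\right) \frac{1}{4795126} + 31570 \left(- \frac{1}{1596476}\right) = - \frac{1965947}{4795126} - \frac{2255}{114034} = - \frac{1587823036}{3694644583}$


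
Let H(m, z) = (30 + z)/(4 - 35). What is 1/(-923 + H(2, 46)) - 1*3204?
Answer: -91919587/28689 ≈ -3204.0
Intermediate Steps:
H(m, z) = -30/31 - z/31 (H(m, z) = (30 + z)/(-31) = (30 + z)*(-1/31) = -30/31 - z/31)
1/(-923 + H(2, 46)) - 1*3204 = 1/(-923 + (-30/31 - 1/31*46)) - 1*3204 = 1/(-923 + (-30/31 - 46/31)) - 3204 = 1/(-923 - 76/31) - 3204 = 1/(-28689/31) - 3204 = -31/28689 - 3204 = -91919587/28689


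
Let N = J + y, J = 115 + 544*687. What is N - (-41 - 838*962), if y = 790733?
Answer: 1970773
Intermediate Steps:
J = 373843 (J = 115 + 373728 = 373843)
N = 1164576 (N = 373843 + 790733 = 1164576)
N - (-41 - 838*962) = 1164576 - (-41 - 838*962) = 1164576 - (-41 - 806156) = 1164576 - 1*(-806197) = 1164576 + 806197 = 1970773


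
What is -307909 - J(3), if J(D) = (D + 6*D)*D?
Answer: -307972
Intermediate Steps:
J(D) = 7*D**2 (J(D) = (7*D)*D = 7*D**2)
-307909 - J(3) = -307909 - 7*3**2 = -307909 - 7*9 = -307909 - 1*63 = -307909 - 63 = -307972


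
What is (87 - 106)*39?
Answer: -741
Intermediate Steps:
(87 - 106)*39 = -19*39 = -741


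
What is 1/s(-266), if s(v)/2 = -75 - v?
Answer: 1/382 ≈ 0.0026178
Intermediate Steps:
s(v) = -150 - 2*v (s(v) = 2*(-75 - v) = -150 - 2*v)
1/s(-266) = 1/(-150 - 2*(-266)) = 1/(-150 + 532) = 1/382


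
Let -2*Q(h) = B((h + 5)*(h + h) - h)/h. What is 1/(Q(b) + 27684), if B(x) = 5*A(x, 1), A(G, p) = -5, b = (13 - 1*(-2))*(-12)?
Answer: 72/1993243 ≈ 3.6122e-5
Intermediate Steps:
b = -180 (b = (13 + 2)*(-12) = 15*(-12) = -180)
B(x) = -25 (B(x) = 5*(-5) = -25)
Q(h) = 25/(2*h) (Q(h) = -(-25)/(2*h) = 25/(2*h))
1/(Q(b) + 27684) = 1/((25/2)/(-180) + 27684) = 1/((25/2)*(-1/180) + 27684) = 1/(-5/72 + 27684) = 1/(1993243/72) = 72/1993243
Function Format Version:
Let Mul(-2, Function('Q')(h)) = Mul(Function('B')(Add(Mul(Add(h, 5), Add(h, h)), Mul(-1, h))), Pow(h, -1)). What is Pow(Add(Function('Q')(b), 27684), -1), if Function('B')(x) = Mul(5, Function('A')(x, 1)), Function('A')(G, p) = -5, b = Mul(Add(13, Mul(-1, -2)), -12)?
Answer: Rational(72, 1993243) ≈ 3.6122e-5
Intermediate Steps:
b = -180 (b = Mul(Add(13, 2), -12) = Mul(15, -12) = -180)
Function('B')(x) = -25 (Function('B')(x) = Mul(5, -5) = -25)
Function('Q')(h) = Mul(Rational(25, 2), Pow(h, -1)) (Function('Q')(h) = Mul(Rational(-1, 2), Mul(-25, Pow(h, -1))) = Mul(Rational(25, 2), Pow(h, -1)))
Pow(Add(Function('Q')(b), 27684), -1) = Pow(Add(Mul(Rational(25, 2), Pow(-180, -1)), 27684), -1) = Pow(Add(Mul(Rational(25, 2), Rational(-1, 180)), 27684), -1) = Pow(Add(Rational(-5, 72), 27684), -1) = Pow(Rational(1993243, 72), -1) = Rational(72, 1993243)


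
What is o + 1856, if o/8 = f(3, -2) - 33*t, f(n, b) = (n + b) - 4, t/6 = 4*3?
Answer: -17176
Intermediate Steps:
t = 72 (t = 6*(4*3) = 6*12 = 72)
f(n, b) = -4 + b + n (f(n, b) = (b + n) - 4 = -4 + b + n)
o = -19032 (o = 8*((-4 - 2 + 3) - 33*72) = 8*(-3 - 2376) = 8*(-2379) = -19032)
o + 1856 = -19032 + 1856 = -17176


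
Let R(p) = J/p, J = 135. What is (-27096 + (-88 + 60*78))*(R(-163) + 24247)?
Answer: -88938643504/163 ≈ -5.4564e+8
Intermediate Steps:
R(p) = 135/p
(-27096 + (-88 + 60*78))*(R(-163) + 24247) = (-27096 + (-88 + 60*78))*(135/(-163) + 24247) = (-27096 + (-88 + 4680))*(135*(-1/163) + 24247) = (-27096 + 4592)*(-135/163 + 24247) = -22504*3952126/163 = -88938643504/163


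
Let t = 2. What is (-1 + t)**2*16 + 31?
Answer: 47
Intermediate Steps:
(-1 + t)**2*16 + 31 = (-1 + 2)**2*16 + 31 = 1**2*16 + 31 = 1*16 + 31 = 16 + 31 = 47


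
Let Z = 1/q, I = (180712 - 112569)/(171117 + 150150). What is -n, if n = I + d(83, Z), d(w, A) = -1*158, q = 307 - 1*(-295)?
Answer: 50692043/321267 ≈ 157.79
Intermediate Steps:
q = 602 (q = 307 + 295 = 602)
I = 68143/321267 ≈ 0.21211
Z = 1/602 ≈ 0.0016611
d(w, A) = -158
n = -50692043/321267 (n = 68143/321267 - 158 = -50692043/321267 ≈ -157.79)
-n = -1*(-50692043/321267) = 50692043/321267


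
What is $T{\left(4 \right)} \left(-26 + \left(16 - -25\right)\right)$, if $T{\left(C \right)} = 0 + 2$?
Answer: $30$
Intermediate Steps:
$T{\left(C \right)} = 2$
$T{\left(4 \right)} \left(-26 + \left(16 - -25\right)\right) = 2 \left(-26 + \left(16 - -25\right)\right) = 2 \left(-26 + \left(16 + 25\right)\right) = 2 \left(-26 + 41\right) = 2 \cdot 15 = 30$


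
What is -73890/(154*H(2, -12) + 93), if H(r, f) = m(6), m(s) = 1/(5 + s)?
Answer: -73890/107 ≈ -690.56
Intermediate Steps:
H(r, f) = 1/11 (H(r, f) = 1/(5 + 6) = 1/11)
-73890/(154*H(2, -12) + 93) = -73890/(154*(1/11) + 93) = -73890/(14 + 93) = -73890/107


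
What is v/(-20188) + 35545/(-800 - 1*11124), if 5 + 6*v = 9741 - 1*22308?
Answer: -74206897/25791612 ≈ -2.8772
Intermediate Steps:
v = -6286/3 (v = -5/6 + (9741 - 1*22308)/6 = -5/6 + (9741 - 22308)/6 = -5/6 + (1/6)*(-12567) = -5/6 - 4189/2 = -6286/3 ≈ -2095.3)
v/(-20188) + 35545/(-800 - 1*11124) = -6286/3/(-20188) + 35545/(-800 - 1*11124) = -6286/3*(-1/20188) + 35545/(-800 - 11124) = 449/4326 + 35545/(-11924) = 449/4326 + 35545*(-1/11924) = 449/4326 - 35545/11924 = -74206897/25791612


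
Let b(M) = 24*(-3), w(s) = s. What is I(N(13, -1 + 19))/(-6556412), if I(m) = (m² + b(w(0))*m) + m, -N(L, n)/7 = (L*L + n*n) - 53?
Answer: -2426270/1639103 ≈ -1.4802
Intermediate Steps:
b(M) = -72
N(L, n) = 371 - 7*L² - 7*n² (N(L, n) = -7*((L*L + n*n) - 53) = -7*((L² + n²) - 53) = -7*(-53 + L² + n²) = 371 - 7*L² - 7*n²)
I(m) = m² - 71*m (I(m) = (m² - 72*m) + m = m² - 71*m)
I(N(13, -1 + 19))/(-6556412) = ((371 - 7*13² - 7*(-1 + 19)²)*(-71 + (371 - 7*13² - 7*(-1 + 19)²)))/(-6556412) = ((371 - 7*169 - 7*18²)*(-71 + (371 - 7*169 - 7*18²)))*(-1/6556412) = ((371 - 1183 - 7*324)*(-71 + (371 - 1183 - 7*324)))*(-1/6556412) = ((371 - 1183 - 2268)*(-71 + (371 - 1183 - 2268)))*(-1/6556412) = -3080*(-71 - 3080)*(-1/6556412) = -3080*(-3151)*(-1/6556412) = 9705080*(-1/6556412) = -2426270/1639103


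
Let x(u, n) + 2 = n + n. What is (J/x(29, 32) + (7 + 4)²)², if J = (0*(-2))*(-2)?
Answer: 14641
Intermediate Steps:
J = 0 (J = 0*(-2) = 0)
x(u, n) = -2 + 2*n (x(u, n) = -2 + (n + n) = -2 + 2*n)
(J/x(29, 32) + (7 + 4)²)² = (0/(-2 + 2*32) + (7 + 4)²)² = (0/(-2 + 64) + 11²)² = (0/62 + 121)² = (0*(1/62) + 121)² = (0 + 121)² = 121² = 14641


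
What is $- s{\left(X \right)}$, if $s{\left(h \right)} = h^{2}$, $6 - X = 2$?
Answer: $-16$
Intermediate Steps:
$X = 4$ ($X = 6 - 2 = 4$)
$- s{\left(X \right)} = - 4^{2} = \left(-1\right) 16 = -16$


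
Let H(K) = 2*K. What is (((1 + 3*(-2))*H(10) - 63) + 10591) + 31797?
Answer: 42225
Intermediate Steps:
(((1 + 3*(-2))*H(10) - 63) + 10591) + 31797 = (((1 + 3*(-2))*(2*10) - 63) + 10591) + 31797 = (((1 - 6)*20 - 63) + 10591) + 31797 = ((-5*20 - 63) + 10591) + 31797 = ((-100 - 63) + 10591) + 31797 = (-163 + 10591) + 31797 = 10428 + 31797 = 42225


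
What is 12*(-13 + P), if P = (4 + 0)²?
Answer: 36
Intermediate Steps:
P = 16 (P = 4² = 16)
12*(-13 + P) = 12*(-13 + 16) = 12*3 = 36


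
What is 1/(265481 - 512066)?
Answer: -1/246585 ≈ -4.0554e-6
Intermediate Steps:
1/(265481 - 512066) = 1/(-246585) = -1/246585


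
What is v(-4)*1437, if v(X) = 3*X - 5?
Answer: -24429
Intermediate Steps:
v(X) = -5 + 3*X
v(-4)*1437 = (-5 + 3*(-4))*1437 = (-5 - 12)*1437 = -17*1437 = -24429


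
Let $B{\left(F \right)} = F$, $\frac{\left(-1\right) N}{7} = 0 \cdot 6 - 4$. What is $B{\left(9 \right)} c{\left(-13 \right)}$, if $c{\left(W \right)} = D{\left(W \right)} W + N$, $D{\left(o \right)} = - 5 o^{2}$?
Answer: $99117$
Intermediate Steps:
$N = 28$ ($N = - 7 \left(0 \cdot 6 - 4\right) = - 7 \left(0 - 4\right) = \left(-7\right) \left(-4\right) = 28$)
$c{\left(W \right)} = 28 - 5 W^{3}$ ($c{\left(W \right)} = - 5 W^{2} W + 28 = - 5 W^{3} + 28 = 28 - 5 W^{3}$)
$B{\left(9 \right)} c{\left(-13 \right)} = 9 \left(28 - 5 \left(-13\right)^{3}\right) = 9 \left(28 - -10985\right) = 9 \left(28 + 10985\right) = 9 \cdot 11013 = 99117$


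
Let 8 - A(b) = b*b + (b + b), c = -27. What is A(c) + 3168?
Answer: 2501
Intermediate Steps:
A(b) = 8 - b² - 2*b (A(b) = 8 - (b*b + (b + b)) = 8 - (b² + 2*b) = 8 + (-b² - 2*b) = 8 - b² - 2*b)
A(c) + 3168 = (8 - 1*(-27)² - 2*(-27)) + 3168 = (8 - 1*729 + 54) + 3168 = (8 - 729 + 54) + 3168 = -667 + 3168 = 2501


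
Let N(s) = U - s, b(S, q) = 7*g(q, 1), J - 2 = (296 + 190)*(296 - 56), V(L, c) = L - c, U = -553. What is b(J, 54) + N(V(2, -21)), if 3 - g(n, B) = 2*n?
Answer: -1311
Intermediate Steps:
g(n, B) = 3 - 2*n
J = 116642 (J = 2 + (296 + 190)*(296 - 56) = 2 + 486*240 = 2 + 116640 = 116642)
b(S, q) = 21 - 14*q (b(S, q) = 7*(3 - 2*q) = 21 - 14*q)
N(s) = -553 - s
b(J, 54) + N(V(2, -21)) = (21 - 14*54) + (-553 - (2 - 1*(-21))) = (21 - 756) + (-553 - (2 + 21)) = -735 + (-553 - 1*23) = -735 + (-553 - 23) = -735 - 576 = -1311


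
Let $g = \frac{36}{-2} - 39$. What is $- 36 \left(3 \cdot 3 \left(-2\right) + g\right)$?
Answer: $2700$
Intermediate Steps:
$g = -57$ ($g = 36 \left(- \frac{1}{2}\right) - 39 = -18 - 39 = -57$)
$- 36 \left(3 \cdot 3 \left(-2\right) + g\right) = - 36 \left(3 \cdot 3 \left(-2\right) - 57\right) = - 36 \left(9 \left(-2\right) - 57\right) = - 36 \left(-18 - 57\right) = \left(-36\right) \left(-75\right) = 2700$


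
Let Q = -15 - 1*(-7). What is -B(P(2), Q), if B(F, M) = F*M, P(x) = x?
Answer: 16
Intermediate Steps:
Q = -8 (Q = -15 + 7 = -8)
-B(P(2), Q) = -2*(-8) = -1*(-16) = 16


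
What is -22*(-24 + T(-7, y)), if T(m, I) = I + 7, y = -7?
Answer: 528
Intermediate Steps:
T(m, I) = 7 + I
-22*(-24 + T(-7, y)) = -22*(-24 + (7 - 7)) = -22*(-24 + 0) = -22*(-24) = 528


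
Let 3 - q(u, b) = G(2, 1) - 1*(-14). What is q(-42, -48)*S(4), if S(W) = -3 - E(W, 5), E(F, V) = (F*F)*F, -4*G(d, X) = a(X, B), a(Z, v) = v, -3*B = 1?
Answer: 8911/12 ≈ 742.58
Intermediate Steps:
B = -⅓ (B = -⅓*1 = -⅓ ≈ -0.33333)
G(d, X) = 1/12 (G(d, X) = -¼*(-⅓) = 1/12)
E(F, V) = F³ (E(F, V) = F²*F = F³)
q(u, b) = -133/12 (q(u, b) = 3 - (1/12 - 1*(-14)) = 3 - (1/12 + 14) = 3 - 1*169/12 = 3 - 169/12 = -133/12)
S(W) = -3 - W³
q(-42, -48)*S(4) = -133*(-3 - 1*4³)/12 = -133*(-3 - 1*64)/12 = -133*(-3 - 64)/12 = -133/12*(-67) = 8911/12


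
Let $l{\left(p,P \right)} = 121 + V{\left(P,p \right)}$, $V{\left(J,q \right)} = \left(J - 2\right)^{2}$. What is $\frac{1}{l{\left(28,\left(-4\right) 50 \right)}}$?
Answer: $\frac{1}{40925} \approx 2.4435 \cdot 10^{-5}$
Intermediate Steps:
$V{\left(J,q \right)} = \left(-2 + J\right)^{2}$
$l{\left(p,P \right)} = 121 + \left(-2 + P\right)^{2}$
$\frac{1}{l{\left(28,\left(-4\right) 50 \right)}} = \frac{1}{121 + \left(-2 - 200\right)^{2}} = \frac{1}{121 + \left(-202\right)^{2}} = \frac{1}{121 + 40804} = \frac{1}{40925}$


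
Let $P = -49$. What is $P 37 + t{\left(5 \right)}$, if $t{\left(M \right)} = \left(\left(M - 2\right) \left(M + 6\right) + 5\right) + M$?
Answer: $-1770$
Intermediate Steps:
$t{\left(M \right)} = 5 + M + \left(-2 + M\right) \left(6 + M\right)$ ($t{\left(M \right)} = \left(\left(-2 + M\right) \left(6 + M\right) + 5\right) + M = \left(5 + \left(-2 + M\right) \left(6 + M\right)\right) + M = 5 + M + \left(-2 + M\right) \left(6 + M\right)$)
$P 37 + t{\left(5 \right)} = \left(-49\right) 37 + \left(-7 + 5^{2} + 5 \cdot 5\right) = -1813 + \left(-7 + 25 + 25\right) = -1813 + 43 = -1770$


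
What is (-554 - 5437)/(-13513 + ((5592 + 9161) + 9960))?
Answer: -5991/11200 ≈ -0.53491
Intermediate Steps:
(-554 - 5437)/(-13513 + ((5592 + 9161) + 9960)) = -5991/(-13513 + (14753 + 9960)) = -5991/(-13513 + 24713) = -5991/11200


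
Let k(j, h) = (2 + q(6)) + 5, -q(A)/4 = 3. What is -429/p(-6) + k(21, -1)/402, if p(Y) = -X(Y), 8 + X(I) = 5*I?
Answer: -43162/3819 ≈ -11.302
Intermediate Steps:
q(A) = -12 (q(A) = -4*3 = -12)
X(I) = -8 + 5*I
p(Y) = 8 - 5*Y (p(Y) = -(-8 + 5*Y) = 8 - 5*Y)
k(j, h) = -5 (k(j, h) = (2 - 12) + 5 = -10 + 5 = -5)
-429/p(-6) + k(21, -1)/402 = -429/(8 - 5*(-6)) - 5/402 = -429/(8 + 30) - 5*1/402 = -429/38 - 5/402 = -43162/3819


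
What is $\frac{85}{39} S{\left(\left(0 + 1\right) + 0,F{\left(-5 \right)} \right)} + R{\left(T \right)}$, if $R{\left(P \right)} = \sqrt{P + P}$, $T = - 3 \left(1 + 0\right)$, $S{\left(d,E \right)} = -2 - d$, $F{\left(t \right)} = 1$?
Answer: $- \frac{85}{13} + i \sqrt{6} \approx -6.5385 + 2.4495 i$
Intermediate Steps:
$T = -3$ ($T = \left(-3\right) 1 = -3$)
$R{\left(P \right)} = \sqrt{2} \sqrt{P}$ ($R{\left(P \right)} = \sqrt{2 P} = \sqrt{2} \sqrt{P}$)
$\frac{85}{39} S{\left(\left(0 + 1\right) + 0,F{\left(-5 \right)} \right)} + R{\left(T \right)} = \frac{85}{39} \left(-2 - \left(\left(0 + 1\right) + 0\right)\right) + \sqrt{2} \sqrt{-3} = 85 \cdot \frac{1}{39} \left(-2 - \left(1 + 0\right)\right) + \sqrt{2} i \sqrt{3} = \frac{85 \left(-2 - 1\right)}{39} + i \sqrt{6} = \frac{85}{39} \left(-3\right) + i \sqrt{6} = - \frac{85}{13} + i \sqrt{6}$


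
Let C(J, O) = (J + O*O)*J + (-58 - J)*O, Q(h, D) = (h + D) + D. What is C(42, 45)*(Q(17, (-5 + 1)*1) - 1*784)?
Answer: -63793350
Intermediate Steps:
Q(h, D) = h + 2*D (Q(h, D) = (D + h) + D = h + 2*D)
C(J, O) = J*(J + O**2) + O*(-58 - J) (C(J, O) = (J + O**2)*J + O*(-58 - J) = J*(J + O**2) + O*(-58 - J))
C(42, 45)*(Q(17, (-5 + 1)*1) - 1*784) = (42**2 - 58*45 + 42*45**2 - 1*42*45)*((17 + 2*((-5 + 1)*1)) - 1*784) = (1764 - 2610 + 42*2025 - 1890)*((17 + 2*(-4*1)) - 784) = (1764 - 2610 + 85050 - 1890)*((17 + 2*(-4)) - 784) = 82314*((17 - 8) - 784) = 82314*(9 - 784) = 82314*(-775) = -63793350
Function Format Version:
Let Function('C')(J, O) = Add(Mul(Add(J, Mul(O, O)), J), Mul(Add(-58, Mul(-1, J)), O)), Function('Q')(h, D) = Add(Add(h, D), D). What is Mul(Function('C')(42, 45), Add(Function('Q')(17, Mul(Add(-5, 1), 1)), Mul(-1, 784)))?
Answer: -63793350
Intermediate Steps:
Function('Q')(h, D) = Add(h, Mul(2, D)) (Function('Q')(h, D) = Add(Add(D, h), D) = Add(h, Mul(2, D)))
Function('C')(J, O) = Add(Mul(J, Add(J, Pow(O, 2))), Mul(O, Add(-58, Mul(-1, J)))) (Function('C')(J, O) = Add(Mul(Add(J, Pow(O, 2)), J), Mul(O, Add(-58, Mul(-1, J)))) = Add(Mul(J, Add(J, Pow(O, 2))), Mul(O, Add(-58, Mul(-1, J)))))
Mul(Function('C')(42, 45), Add(Function('Q')(17, Mul(Add(-5, 1), 1)), Mul(-1, 784))) = Mul(Add(Pow(42, 2), Mul(-58, 45), Mul(42, Pow(45, 2)), Mul(-1, 42, 45)), Add(Add(17, Mul(2, Mul(Add(-5, 1), 1))), Mul(-1, 784))) = Mul(Add(1764, -2610, Mul(42, 2025), -1890), Add(Add(17, Mul(2, Mul(-4, 1))), -784)) = Mul(Add(1764, -2610, 85050, -1890), Add(Add(17, Mul(2, -4)), -784)) = Mul(82314, Add(Add(17, -8), -784)) = Mul(82314, Add(9, -784)) = Mul(82314, -775) = -63793350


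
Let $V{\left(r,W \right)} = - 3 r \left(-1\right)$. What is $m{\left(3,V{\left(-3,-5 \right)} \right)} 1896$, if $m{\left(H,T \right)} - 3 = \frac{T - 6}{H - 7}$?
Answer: $12798$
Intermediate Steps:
$V{\left(r,W \right)} = 3 r$
$m{\left(H,T \right)} = 3 + \frac{-6 + T}{-7 + H}$ ($m{\left(H,T \right)} = 3 + \frac{T - 6}{H - 7} = 3 + \frac{-6 + T}{-7 + H}$)
$m{\left(3,V{\left(-3,-5 \right)} \right)} 1896 = \frac{-27 + 3 \left(-3\right) + 3 \cdot 3}{-7 + 3} \cdot 1896 = \frac{-27 - 9 + 9}{-4} \cdot 1896 = \left(- \frac{1}{4}\right) \left(-27\right) 1896 = \frac{27}{4} \cdot 1896 = 12798$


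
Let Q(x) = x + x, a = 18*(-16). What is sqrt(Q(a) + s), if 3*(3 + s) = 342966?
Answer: sqrt(113743) ≈ 337.26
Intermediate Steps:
s = 114319 (s = -3 + (1/3)*342966 = -3 + 114322 = 114319)
a = -288
Q(x) = 2*x
sqrt(Q(a) + s) = sqrt(2*(-288) + 114319) = sqrt(-576 + 114319) = sqrt(113743)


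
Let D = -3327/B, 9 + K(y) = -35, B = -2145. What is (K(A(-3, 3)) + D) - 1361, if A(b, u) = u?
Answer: -1003466/715 ≈ -1403.4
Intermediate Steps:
K(y) = -44 (K(y) = -9 - 35 = -44)
D = 1109/715 (D = -3327/(-2145) = -3327*(-1/2145) = 1109/715 ≈ 1.5510)
(K(A(-3, 3)) + D) - 1361 = (-44 + 1109/715) - 1361 = -30351/715 - 1361 = -1003466/715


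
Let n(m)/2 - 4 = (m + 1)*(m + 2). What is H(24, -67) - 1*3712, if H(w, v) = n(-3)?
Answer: -3700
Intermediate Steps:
n(m) = 8 + 2*(1 + m)*(2 + m) (n(m) = 8 + 2*((m + 1)*(m + 2)) = 8 + 2*((1 + m)*(2 + m)) = 8 + 2*(1 + m)*(2 + m))
H(w, v) = 12 (H(w, v) = 12 + 2*(-3)² + 6*(-3) = 12 + 2*9 - 18 = 12 + 18 - 18 = 12)
H(24, -67) - 1*3712 = 12 - 1*3712 = 12 - 3712 = -3700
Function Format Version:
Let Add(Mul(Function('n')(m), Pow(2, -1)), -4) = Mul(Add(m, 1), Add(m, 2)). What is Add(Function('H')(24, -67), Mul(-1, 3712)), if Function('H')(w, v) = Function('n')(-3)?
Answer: -3700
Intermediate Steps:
Function('n')(m) = Add(8, Mul(2, Add(1, m), Add(2, m))) (Function('n')(m) = Add(8, Mul(2, Mul(Add(m, 1), Add(m, 2)))) = Add(8, Mul(2, Mul(Add(1, m), Add(2, m)))) = Add(8, Mul(2, Add(1, m), Add(2, m))))
Function('H')(w, v) = 12 (Function('H')(w, v) = Add(12, Mul(2, Pow(-3, 2)), Mul(6, -3)) = Add(12, Mul(2, 9), -18) = Add(12, 18, -18) = 12)
Add(Function('H')(24, -67), Mul(-1, 3712)) = Add(12, Mul(-1, 3712)) = Add(12, -3712) = -3700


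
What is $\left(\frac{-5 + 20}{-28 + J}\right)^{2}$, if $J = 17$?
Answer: $\frac{225}{121} \approx 1.8595$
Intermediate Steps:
$\left(\frac{-5 + 20}{-28 + J}\right)^{2} = \left(\frac{-5 + 20}{-28 + 17}\right)^{2} = \left(\frac{15}{-11}\right)^{2} = \left(15 \left(- \frac{1}{11}\right)\right)^{2} = \left(- \frac{15}{11}\right)^{2} = \frac{225}{121}$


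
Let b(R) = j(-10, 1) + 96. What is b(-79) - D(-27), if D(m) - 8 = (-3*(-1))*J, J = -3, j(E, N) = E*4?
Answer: 57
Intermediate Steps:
j(E, N) = 4*E
b(R) = 56 (b(R) = 4*(-10) + 96 = -40 + 96 = 56)
D(m) = -1 (D(m) = 8 - 3*(-1)*(-3) = 8 + 3*(-3) = 8 - 9 = -1)
b(-79) - D(-27) = 56 - 1*(-1) = 56 + 1 = 57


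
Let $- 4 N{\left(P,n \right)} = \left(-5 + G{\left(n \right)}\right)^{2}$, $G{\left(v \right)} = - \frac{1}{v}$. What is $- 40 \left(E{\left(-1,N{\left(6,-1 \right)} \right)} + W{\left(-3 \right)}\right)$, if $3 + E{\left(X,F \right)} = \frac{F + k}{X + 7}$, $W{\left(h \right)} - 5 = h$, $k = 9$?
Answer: $\frac{20}{3} \approx 6.6667$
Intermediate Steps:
$W{\left(h \right)} = 5 + h$
$N{\left(P,n \right)} = - \frac{\left(-5 - \frac{1}{n}\right)^{2}}{4}$
$E{\left(X,F \right)} = -3 + \frac{9 + F}{7 + X}$ ($E{\left(X,F \right)} = -3 + \frac{F + 9}{X + 7} = -3 + \frac{9 + F}{7 + X}$)
$- 40 \left(E{\left(-1,N{\left(6,-1 \right)} \right)} + W{\left(-3 \right)}\right) = - 40 \left(\frac{-12 - \frac{\left(1 + 5 \left(-1\right)\right)^{2}}{4 \cdot 1} - -3}{7 - 1} + \left(5 - 3\right)\right) = - 40 \left(\frac{-12 - \frac{\left(1 - 5\right)^{2}}{4} + 3}{6} + 2\right) = - 40 \left(\frac{-12 - \frac{\left(-4\right)^{2}}{4} + 3}{6} + 2\right) = - 40 \left(\frac{-12 - \frac{1}{4} \cdot 16 + 3}{6} + 2\right) = - 40 \left(\frac{-12 - 4 + 3}{6} + 2\right) = - 40 \left(\frac{1}{6} \left(-13\right) + 2\right) = - 40 \left(- \frac{13}{6} + 2\right) = \left(-40\right) \left(- \frac{1}{6}\right) = \frac{20}{3}$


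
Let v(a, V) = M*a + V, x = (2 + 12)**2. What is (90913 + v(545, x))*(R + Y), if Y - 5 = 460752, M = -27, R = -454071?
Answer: 510770284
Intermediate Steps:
x = 196 (x = 14**2 = 196)
Y = 460757 (Y = 5 + 460752 = 460757)
v(a, V) = V - 27*a (v(a, V) = -27*a + V = V - 27*a)
(90913 + v(545, x))*(R + Y) = (90913 + (196 - 27*545))*(-454071 + 460757) = (90913 + (196 - 14715))*6686 = (90913 - 14519)*6686 = 76394*6686 = 510770284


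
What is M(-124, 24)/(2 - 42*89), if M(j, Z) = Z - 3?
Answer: -21/3736 ≈ -0.0056210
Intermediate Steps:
M(j, Z) = -3 + Z
M(-124, 24)/(2 - 42*89) = (-3 + 24)/(2 - 42*89) = 21/(2 - 3738) = 21/(-3736) = 21*(-1/3736) = -21/3736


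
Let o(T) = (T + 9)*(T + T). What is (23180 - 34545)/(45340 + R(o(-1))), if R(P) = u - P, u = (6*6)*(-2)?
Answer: -11365/45284 ≈ -0.25097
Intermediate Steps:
u = -72 (u = 36*(-2) = -72)
o(T) = 2*T*(9 + T) (o(T) = (9 + T)*(2*T) = 2*T*(9 + T))
R(P) = -72 - P
(23180 - 34545)/(45340 + R(o(-1))) = (23180 - 34545)/(45340 + (-72 - 2*(-1)*(9 - 1))) = -11365/(45340 + (-72 - 2*(-1)*8)) = -11365/(45340 + (-72 - 1*(-16))) = -11365/(45340 + (-72 + 16)) = -11365/(45340 - 56) = -11365/45284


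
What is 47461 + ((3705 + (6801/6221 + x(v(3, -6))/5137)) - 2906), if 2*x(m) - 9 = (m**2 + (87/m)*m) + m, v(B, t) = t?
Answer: 1542293516680/31957277 ≈ 48261.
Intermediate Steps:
x(m) = 48 + m/2 + m**2/2 (x(m) = 9/2 + ((m**2 + (87/m)*m) + m)/2 = 9/2 + ((m**2 + 87) + m)/2 = 9/2 + ((87 + m**2) + m)/2 = 9/2 + (87 + m + m**2)/2 = 9/2 + (87/2 + m/2 + m**2/2) = 48 + m/2 + m**2/2)
47461 + ((3705 + (6801/6221 + x(v(3, -6))/5137)) - 2906) = 47461 + ((3705 + (6801/6221 + (48 + (1/2)*(-6) + (1/2)*(-6)**2)/5137)) - 2906) = 47461 + ((3705 + (6801*(1/6221) + (48 - 3 + (1/2)*36)*(1/5137))) - 2906) = 47461 + ((3705 + (6801/6221 + (48 - 3 + 18)*(1/5137))) - 2906) = 47461 + ((3705 + (6801/6221 + 63*(1/5137))) - 2906) = 47461 + ((3705 + (6801/6221 + 63/5137)) - 2906) = 47461 + ((3705 + 35328660/31957277) - 2906) = 47461 + (118437039945/31957277 - 2906) = 47461 + 25569192983/31957277 = 1542293516680/31957277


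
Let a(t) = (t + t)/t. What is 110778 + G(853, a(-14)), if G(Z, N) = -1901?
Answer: 108877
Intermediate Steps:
a(t) = 2 (a(t) = (2*t)/t = 2)
110778 + G(853, a(-14)) = 110778 - 1901 = 108877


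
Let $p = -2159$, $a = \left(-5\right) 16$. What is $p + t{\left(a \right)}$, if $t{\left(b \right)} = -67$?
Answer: $-2226$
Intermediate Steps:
$a = -80$
$p + t{\left(a \right)} = -2159 - 67 = -2226$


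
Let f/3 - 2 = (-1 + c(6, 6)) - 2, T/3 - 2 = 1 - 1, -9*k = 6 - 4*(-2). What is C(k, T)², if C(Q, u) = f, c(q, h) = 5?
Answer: 144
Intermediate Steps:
k = -14/9 (k = -(6 - 4*(-2))/9 = -(6 + 8)/9 = -⅑*14 = -14/9 ≈ -1.5556)
T = 6 (T = 6 + 3*(1 - 1) = 6 + 3*0 = 6 + 0 = 6)
f = 12 (f = 6 + 3*((-1 + 5) - 2) = 6 + 3*(4 - 2) = 6 + 3*2 = 6 + 6 = 12)
C(Q, u) = 12
C(k, T)² = 12² = 144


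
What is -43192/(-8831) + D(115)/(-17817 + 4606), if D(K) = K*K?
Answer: 453819537/116666341 ≈ 3.8899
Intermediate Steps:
D(K) = K**2
-43192/(-8831) + D(115)/(-17817 + 4606) = -43192/(-8831) + 115**2/(-17817 + 4606) = -43192*(-1/8831) + 13225/(-13211) = 43192/8831 + 13225*(-1/13211) = 43192/8831 - 13225/13211 = 453819537/116666341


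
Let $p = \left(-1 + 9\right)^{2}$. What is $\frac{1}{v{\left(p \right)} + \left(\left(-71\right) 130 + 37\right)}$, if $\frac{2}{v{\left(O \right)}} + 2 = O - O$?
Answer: $- \frac{1}{9194} \approx -0.00010877$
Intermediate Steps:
$p = 64$ ($p = 8^{2} = 64$)
$v{\left(O \right)} = -1$ ($v{\left(O \right)} = \frac{2}{-2 + \left(O - O\right)} = \frac{2}{-2 + 0} = \frac{2}{-2} = 2 \left(- \frac{1}{2}\right) = -1$)
$\frac{1}{v{\left(p \right)} + \left(\left(-71\right) 130 + 37\right)} = \frac{1}{-1 + \left(\left(-71\right) 130 + 37\right)} = \frac{1}{-1 + \left(-9230 + 37\right)} = \frac{1}{-1 - 9193} = \frac{1}{-9194} = - \frac{1}{9194}$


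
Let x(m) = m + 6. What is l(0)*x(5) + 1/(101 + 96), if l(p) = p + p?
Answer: 1/197 ≈ 0.0050761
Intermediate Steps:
x(m) = 6 + m
l(p) = 2*p
l(0)*x(5) + 1/(101 + 96) = (2*0)*(6 + 5) + 1/(101 + 96) = 0*11 + 1/197 = 0 + 1/197 = 1/197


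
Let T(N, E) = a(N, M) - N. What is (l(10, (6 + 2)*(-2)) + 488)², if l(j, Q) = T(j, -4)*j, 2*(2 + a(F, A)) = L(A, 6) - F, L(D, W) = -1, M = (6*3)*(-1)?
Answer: 97969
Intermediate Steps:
M = -18 (M = 18*(-1) = -18)
a(F, A) = -5/2 - F/2 (a(F, A) = -2 + (-1 - F)/2 = -2 + (-½ - F/2) = -5/2 - F/2)
T(N, E) = -5/2 - 3*N/2 (T(N, E) = (-5/2 - N/2) - N = -5/2 - 3*N/2)
l(j, Q) = j*(-5/2 - 3*j/2) (l(j, Q) = (-5/2 - 3*j/2)*j = j*(-5/2 - 3*j/2))
(l(10, (6 + 2)*(-2)) + 488)² = (-½*10*(5 + 3*10) + 488)² = (-½*10*(5 + 30) + 488)² = (-½*10*35 + 488)² = (-175 + 488)² = 313² = 97969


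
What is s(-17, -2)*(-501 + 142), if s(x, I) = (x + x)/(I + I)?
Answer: -6103/2 ≈ -3051.5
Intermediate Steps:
s(x, I) = x/I (s(x, I) = (2*x)/((2*I)) = (2*x)*(1/(2*I)) = x/I)
s(-17, -2)*(-501 + 142) = (-17/(-2))*(-501 + 142) = -17*(-1/2)*(-359) = (17/2)*(-359) = -6103/2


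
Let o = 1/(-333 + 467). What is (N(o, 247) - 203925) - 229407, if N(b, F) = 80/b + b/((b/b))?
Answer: -56630007/134 ≈ -4.2261e+5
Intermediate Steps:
o = 1/134 ≈ 0.0074627
N(b, F) = b + 80/b (N(b, F) = 80/b + b/1 = 80/b + b*1 = 80/b + b = b + 80/b)
(N(o, 247) - 203925) - 229407 = ((1/134 + 80/(1/134)) - 203925) - 229407 = ((1/134 + 80*134) - 203925) - 229407 = ((1/134 + 10720) - 203925) - 229407 = (1436481/134 - 203925) - 229407 = -25889469/134 - 229407 = -56630007/134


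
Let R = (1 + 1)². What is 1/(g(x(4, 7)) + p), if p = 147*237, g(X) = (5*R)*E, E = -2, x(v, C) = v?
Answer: 1/34799 ≈ 2.8736e-5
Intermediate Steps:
R = 4 (R = 2² = 4)
g(X) = -40 (g(X) = (5*4)*(-2) = 20*(-2) = -40)
p = 34839
1/(g(x(4, 7)) + p) = 1/(-40 + 34839) = 1/34799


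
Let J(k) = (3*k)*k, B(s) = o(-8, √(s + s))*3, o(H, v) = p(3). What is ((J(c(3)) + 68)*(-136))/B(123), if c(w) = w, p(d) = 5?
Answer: -2584/3 ≈ -861.33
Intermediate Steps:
o(H, v) = 5
B(s) = 15 (B(s) = 5*3 = 15)
J(k) = 3*k²
((J(c(3)) + 68)*(-136))/B(123) = ((3*3² + 68)*(-136))/15 = ((3*9 + 68)*(-136))*(1/15) = ((27 + 68)*(-136))*(1/15) = (95*(-136))*(1/15) = -12920*1/15 = -2584/3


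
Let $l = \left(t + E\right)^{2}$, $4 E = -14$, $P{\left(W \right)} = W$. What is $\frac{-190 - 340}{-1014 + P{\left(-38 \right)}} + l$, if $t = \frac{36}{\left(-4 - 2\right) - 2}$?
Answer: $\frac{33929}{526} \approx 64.504$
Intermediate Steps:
$E = - \frac{7}{2}$ ($E = \frac{1}{4} \left(-14\right) = - \frac{7}{2} \approx -3.5$)
$t = - \frac{9}{2}$ ($t = \frac{36}{-6 - 2} = \frac{36}{-8} = 36 \left(- \frac{1}{8}\right) = - \frac{9}{2} \approx -4.5$)
$l = 64$ ($l = \left(- \frac{9}{2} - \frac{7}{2}\right)^{2} = \left(-8\right)^{2} = 64$)
$\frac{-190 - 340}{-1014 + P{\left(-38 \right)}} + l = \frac{-190 - 340}{-1014 - 38} + 64 = - \frac{530}{-1052} + 64 = \left(-530\right) \left(- \frac{1}{1052}\right) + 64 = \frac{265}{526} + 64 = \frac{33929}{526}$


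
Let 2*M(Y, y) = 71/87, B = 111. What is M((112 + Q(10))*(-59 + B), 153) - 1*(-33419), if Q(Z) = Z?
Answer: 5814977/174 ≈ 33419.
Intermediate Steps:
M(Y, y) = 71/174 (M(Y, y) = (71/87)/2 = (71*(1/87))/2 = (½)*(71/87) = 71/174)
M((112 + Q(10))*(-59 + B), 153) - 1*(-33419) = 71/174 - 1*(-33419) = 71/174 + 33419 = 5814977/174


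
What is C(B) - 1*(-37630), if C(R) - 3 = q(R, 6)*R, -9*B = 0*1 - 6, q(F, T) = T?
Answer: 37637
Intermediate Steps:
B = 2/3 (B = -(0*1 - 6)/9 = -(0 - 6)/9 = -1/9*(-6) = 2/3 ≈ 0.66667)
C(R) = 3 + 6*R
C(B) - 1*(-37630) = (3 + 6*(2/3)) - 1*(-37630) = (3 + 4) + 37630 = 7 + 37630 = 37637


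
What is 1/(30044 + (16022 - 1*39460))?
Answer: 1/6606 ≈ 0.00015138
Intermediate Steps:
1/(30044 + (16022 - 1*39460)) = 1/(30044 + (16022 - 39460)) = 1/(30044 - 23438) = 1/6606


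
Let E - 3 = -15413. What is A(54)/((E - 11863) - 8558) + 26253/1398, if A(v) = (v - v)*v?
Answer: 8751/466 ≈ 18.779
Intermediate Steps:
E = -15410 (E = 3 - 15413 = -15410)
A(v) = 0 (A(v) = 0*v = 0)
A(54)/((E - 11863) - 8558) + 26253/1398 = 0/((-15410 - 11863) - 8558) + 26253/1398 = 0/(-27273 - 8558) + 26253*(1/1398) = 0/(-35831) + 8751/466 = 0*(-1/35831) + 8751/466 = 0 + 8751/466 = 8751/466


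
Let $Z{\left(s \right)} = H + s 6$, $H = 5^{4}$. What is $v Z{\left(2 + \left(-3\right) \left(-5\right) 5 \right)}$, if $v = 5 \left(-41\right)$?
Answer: $-222835$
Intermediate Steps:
$H = 625$
$v = -205$
$Z{\left(s \right)} = 625 + 6 s$ ($Z{\left(s \right)} = 625 + s 6 = 625 + 6 s$)
$v Z{\left(2 + \left(-3\right) \left(-5\right) 5 \right)} = - 205 \left(625 + 6 \left(2 + \left(-3\right) \left(-5\right) 5\right)\right) = - 205 \left(625 + 6 \left(2 + 15 \cdot 5\right)\right) = - 205 \left(625 + 6 \left(2 + 75\right)\right) = - 205 \left(625 + 6 \cdot 77\right) = - 205 \left(625 + 462\right) = \left(-205\right) 1087 = -222835$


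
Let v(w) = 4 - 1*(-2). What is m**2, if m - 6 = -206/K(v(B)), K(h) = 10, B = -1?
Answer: 5329/25 ≈ 213.16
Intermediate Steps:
v(w) = 6 (v(w) = 4 + 2 = 6)
m = -73/5 (m = 6 - 206/10 = 6 - 206*1/10 = 6 - 103/5 = -73/5 ≈ -14.600)
m**2 = (-73/5)**2 = 5329/25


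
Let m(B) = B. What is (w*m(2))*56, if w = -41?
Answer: -4592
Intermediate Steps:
(w*m(2))*56 = -41*2*56 = -82*56 = -4592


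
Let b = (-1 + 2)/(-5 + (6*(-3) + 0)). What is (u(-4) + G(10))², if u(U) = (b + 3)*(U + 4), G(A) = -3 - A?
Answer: 169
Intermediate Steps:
b = -1/23 (b = 1/(-5 + (-18 + 0)) = 1/(-5 - 18) = 1/(-23) = 1*(-1/23) = -1/23 ≈ -0.043478)
u(U) = 272/23 + 68*U/23 (u(U) = (-1/23 + 3)*(U + 4) = 68*(4 + U)/23 = 272/23 + 68*U/23)
(u(-4) + G(10))² = ((272/23 + (68/23)*(-4)) + (-3 - 1*10))² = ((272/23 - 272/23) + (-3 - 10))² = (0 - 13)² = (-13)² = 169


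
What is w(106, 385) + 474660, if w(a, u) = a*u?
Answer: 515470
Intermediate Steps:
w(106, 385) + 474660 = 106*385 + 474660 = 40810 + 474660 = 515470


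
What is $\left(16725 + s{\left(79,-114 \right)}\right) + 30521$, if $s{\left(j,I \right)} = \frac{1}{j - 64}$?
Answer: $\frac{708691}{15} \approx 47246.0$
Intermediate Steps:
$s{\left(j,I \right)} = \frac{1}{-64 + j}$
$\left(16725 + s{\left(79,-114 \right)}\right) + 30521 = \left(16725 + \frac{1}{-64 + 79}\right) + 30521 = \left(16725 + \frac{1}{15}\right) + 30521 = \frac{250876}{15} + 30521 = \frac{708691}{15}$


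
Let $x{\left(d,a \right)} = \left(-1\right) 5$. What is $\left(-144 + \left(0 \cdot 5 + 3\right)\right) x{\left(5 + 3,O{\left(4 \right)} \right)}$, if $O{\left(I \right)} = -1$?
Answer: $705$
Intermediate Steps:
$x{\left(d,a \right)} = -5$
$\left(-144 + \left(0 \cdot 5 + 3\right)\right) x{\left(5 + 3,O{\left(4 \right)} \right)} = \left(-144 + \left(0 \cdot 5 + 3\right)\right) \left(-5\right) = \left(-144 + \left(0 + 3\right)\right) \left(-5\right) = \left(-144 + 3\right) \left(-5\right) = \left(-141\right) \left(-5\right) = 705$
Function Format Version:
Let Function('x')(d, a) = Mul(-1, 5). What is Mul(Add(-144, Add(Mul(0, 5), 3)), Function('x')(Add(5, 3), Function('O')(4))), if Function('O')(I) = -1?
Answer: 705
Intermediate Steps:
Function('x')(d, a) = -5
Mul(Add(-144, Add(Mul(0, 5), 3)), Function('x')(Add(5, 3), Function('O')(4))) = Mul(Add(-144, Add(Mul(0, 5), 3)), -5) = Mul(Add(-144, Add(0, 3)), -5) = Mul(Add(-144, 3), -5) = Mul(-141, -5) = 705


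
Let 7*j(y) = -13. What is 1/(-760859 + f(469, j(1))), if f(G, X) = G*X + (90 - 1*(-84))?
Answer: -1/761556 ≈ -1.3131e-6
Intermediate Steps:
j(y) = -13/7 (j(y) = (⅐)*(-13) = -13/7)
f(G, X) = 174 + G*X (f(G, X) = G*X + (90 + 84) = G*X + 174 = 174 + G*X)
1/(-760859 + f(469, j(1))) = 1/(-760859 + (174 + 469*(-13/7))) = 1/(-760859 + (174 - 871)) = 1/(-760859 - 697) = 1/(-761556) = -1/761556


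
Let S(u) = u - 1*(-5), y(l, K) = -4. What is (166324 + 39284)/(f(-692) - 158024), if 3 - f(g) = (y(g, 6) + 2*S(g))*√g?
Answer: -10830127256/8761554723 - 188885216*I*√173/8761554723 ≈ -1.2361 - 0.28356*I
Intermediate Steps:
S(u) = 5 + u (S(u) = u + 5 = 5 + u)
f(g) = 3 - √g*(6 + 2*g) (f(g) = 3 - (-4 + 2*(5 + g))*√g = 3 - (-4 + (10 + 2*g))*√g = 3 - (6 + 2*g)*√g = 3 - √g*(6 + 2*g))
(166324 + 39284)/(f(-692) - 158024) = (166324 + 39284)/((3 - 12*I*√173 - (-2768)*I*√173) - 158024) = 205608/((3 - 12*I*√173 - (-2768)*I*√173) - 158024) = 205608/((3 - 12*I*√173 + 2768*I*√173) - 158024) = 205608/((3 + 2756*I*√173) - 158024) = 205608/(-158021 + 2756*I*√173)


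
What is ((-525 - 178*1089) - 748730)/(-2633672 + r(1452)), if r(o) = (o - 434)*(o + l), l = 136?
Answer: 943097/1017088 ≈ 0.92725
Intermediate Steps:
r(o) = (-434 + o)*(136 + o) (r(o) = (o - 434)*(o + 136) = (-434 + o)*(136 + o))
((-525 - 178*1089) - 748730)/(-2633672 + r(1452)) = ((-525 - 178*1089) - 748730)/(-2633672 + (-59024 + 1452² - 298*1452)) = ((-525 - 193842) - 748730)/(-2633672 + (-59024 + 2108304 - 432696)) = (-194367 - 748730)/(-2633672 + 1616584) = -943097/(-1017088) = -943097*(-1/1017088) = 943097/1017088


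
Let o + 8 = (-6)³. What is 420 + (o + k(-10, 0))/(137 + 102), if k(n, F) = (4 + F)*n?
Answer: 100116/239 ≈ 418.90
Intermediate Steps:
k(n, F) = n*(4 + F)
o = -224 (o = -8 + (-6)³ = -8 - 216 = -224)
420 + (o + k(-10, 0))/(137 + 102) = 420 + (-224 - 10*(4 + 0))/(137 + 102) = 420 + (-224 - 10*4)/239 = 420 + (-224 - 40)*(1/239) = 420 - 264*1/239 = 420 - 264/239 = 100116/239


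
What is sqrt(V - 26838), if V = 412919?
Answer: sqrt(386081) ≈ 621.35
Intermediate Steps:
sqrt(V - 26838) = sqrt(412919 - 26838) = sqrt(386081)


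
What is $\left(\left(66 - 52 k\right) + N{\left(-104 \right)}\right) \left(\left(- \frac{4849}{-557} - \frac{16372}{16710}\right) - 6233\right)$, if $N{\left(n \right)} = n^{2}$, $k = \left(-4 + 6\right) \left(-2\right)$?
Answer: $- \frac{115362984188}{1671} \approx -6.9038 \cdot 10^{7}$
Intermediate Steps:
$k = -4$ ($k = 2 \left(-2\right) = -4$)
$\left(\left(66 - 52 k\right) + N{\left(-104 \right)}\right) \left(\left(- \frac{4849}{-557} - \frac{16372}{16710}\right) - 6233\right) = \left(\left(66 - -208\right) + \left(-104\right)^{2}\right) \left(\left(- \frac{4849}{-557} - \frac{16372}{16710}\right) - 6233\right) = \left(\left(66 + 208\right) + 10816\right) \left(\left(\left(-4849\right) \left(- \frac{1}{557}\right) - \frac{8186}{8355}\right) - 6233\right) = \left(274 + 10816\right) \left(\left(\frac{4849}{557} - \frac{8186}{8355}\right) - 6233\right) = 11090 \left(\frac{64549}{8355} - 6233\right) = 11090 \left(- \frac{52012166}{8355}\right) = - \frac{115362984188}{1671}$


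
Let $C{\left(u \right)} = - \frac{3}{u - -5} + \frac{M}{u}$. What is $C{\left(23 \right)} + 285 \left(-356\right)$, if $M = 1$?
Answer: $- \frac{65340281}{644} \approx -1.0146 \cdot 10^{5}$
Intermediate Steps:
$C{\left(u \right)} = \frac{1}{u} - \frac{3}{5 + u}$ ($C{\left(u \right)} = - \frac{3}{u - -5} + 1 \frac{1}{u} = - \frac{3}{u + 5} + \frac{1}{u} = - \frac{3}{5 + u} + \frac{1}{u} = \frac{1}{u} - \frac{3}{5 + u}$)
$C{\left(23 \right)} + 285 \left(-356\right) = \frac{5 - 46}{23 \left(5 + 23\right)} + 285 \left(-356\right) = \frac{5 - 46}{23 \cdot 28} - 101460 = \frac{1}{23} \cdot \frac{1}{28} \left(-41\right) - 101460 = - \frac{41}{644} - 101460 = - \frac{65340281}{644}$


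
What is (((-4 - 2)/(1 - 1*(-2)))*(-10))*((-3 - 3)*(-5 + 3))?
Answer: 240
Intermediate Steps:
(((-4 - 2)/(1 - 1*(-2)))*(-10))*((-3 - 3)*(-5 + 3)) = (-6/(1 + 2)*(-10))*(-6*(-2)) = (-6/3*(-10))*12 = (-6*⅓*(-10))*12 = -2*(-10)*12 = 20*12 = 240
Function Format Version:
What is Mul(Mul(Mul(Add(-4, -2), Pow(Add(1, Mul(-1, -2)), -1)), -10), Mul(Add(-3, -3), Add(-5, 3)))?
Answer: 240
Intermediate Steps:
Mul(Mul(Mul(Add(-4, -2), Pow(Add(1, Mul(-1, -2)), -1)), -10), Mul(Add(-3, -3), Add(-5, 3))) = Mul(Mul(Mul(-6, Pow(Add(1, 2), -1)), -10), Mul(-6, -2)) = Mul(Mul(Mul(-6, Pow(3, -1)), -10), 12) = Mul(Mul(Mul(-6, Rational(1, 3)), -10), 12) = Mul(Mul(-2, -10), 12) = Mul(20, 12) = 240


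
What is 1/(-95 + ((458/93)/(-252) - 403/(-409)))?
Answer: -4792662/450674197 ≈ -0.010634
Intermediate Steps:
1/(-95 + ((458/93)/(-252) - 403/(-409))) = 1/(-95 + ((458*(1/93))*(-1/252) - 403*(-1/409))) = 1/(-95 + ((458/93)*(-1/252) + 403/409)) = 1/(-95 + (-229/11718 + 403/409)) = 1/(-95 + 4628693/4792662) = 1/(-450674197/4792662) = -4792662/450674197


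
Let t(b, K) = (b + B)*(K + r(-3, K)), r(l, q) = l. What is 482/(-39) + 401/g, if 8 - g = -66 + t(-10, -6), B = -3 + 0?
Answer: -36365/1677 ≈ -21.685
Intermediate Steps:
B = -3
t(b, K) = (-3 + K)*(-3 + b) (t(b, K) = (b - 3)*(K - 3) = (-3 + b)*(-3 + K) = (-3 + K)*(-3 + b))
g = -43 (g = 8 - (-66 + (9 - 3*(-6) - 3*(-10) - 6*(-10))) = 8 - (-66 + (9 + 18 + 30 + 60)) = 8 - (-66 + 117) = 8 - 1*51 = 8 - 51 = -43)
482/(-39) + 401/g = 482/(-39) + 401/(-43) = 482*(-1/39) + 401*(-1/43) = -482/39 - 401/43 = -36365/1677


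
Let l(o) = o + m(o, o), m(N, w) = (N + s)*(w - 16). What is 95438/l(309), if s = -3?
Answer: 95438/89967 ≈ 1.0608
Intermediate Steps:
m(N, w) = (-16 + w)*(-3 + N) (m(N, w) = (N - 3)*(w - 16) = (-3 + N)*(-16 + w) = (-16 + w)*(-3 + N))
l(o) = 48 + o² - 18*o (l(o) = o + (48 - 16*o - 3*o + o*o) = o + (48 - 16*o - 3*o + o²) = o + (48 + o² - 19*o) = 48 + o² - 18*o)
95438/l(309) = 95438/(48 + 309² - 18*309) = 95438/(48 + 95481 - 5562) = 95438/89967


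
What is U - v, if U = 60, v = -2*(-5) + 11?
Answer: 39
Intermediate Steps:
v = 21 (v = 10 + 11 = 21)
U - v = 60 - 1*21 = 60 - 21 = 39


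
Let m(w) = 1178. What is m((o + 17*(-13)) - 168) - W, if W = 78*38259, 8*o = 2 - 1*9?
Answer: -2983024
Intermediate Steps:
o = -7/8 (o = (2 - 1*9)/8 = (2 - 9)/8 = (⅛)*(-7) = -7/8 ≈ -0.87500)
W = 2984202
m((o + 17*(-13)) - 168) - W = 1178 - 1*2984202 = 1178 - 2984202 = -2983024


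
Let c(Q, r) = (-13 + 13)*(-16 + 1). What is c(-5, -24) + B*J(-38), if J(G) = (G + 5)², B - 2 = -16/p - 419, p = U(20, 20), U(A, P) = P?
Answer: -2274921/5 ≈ -4.5498e+5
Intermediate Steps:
p = 20
c(Q, r) = 0 (c(Q, r) = 0*(-15) = 0)
B = -2089/5 (B = 2 + (-16/20 - 419) = 2 + (-16*1/20 - 419) = 2 + (-⅘ - 419) = 2 - 2099/5 = -2089/5 ≈ -417.80)
J(G) = (5 + G)²
c(-5, -24) + B*J(-38) = 0 - 2089*(5 - 38)²/5 = 0 - 2089/5*(-33)² = 0 - 2089/5*1089 = 0 - 2274921/5 = -2274921/5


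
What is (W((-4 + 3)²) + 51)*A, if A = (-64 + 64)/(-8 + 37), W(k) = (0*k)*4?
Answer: 0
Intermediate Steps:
W(k) = 0 (W(k) = 0*4 = 0)
A = 0 (A = 0/29 = 0*(1/29) = 0)
(W((-4 + 3)²) + 51)*A = (0 + 51)*0 = 51*0 = 0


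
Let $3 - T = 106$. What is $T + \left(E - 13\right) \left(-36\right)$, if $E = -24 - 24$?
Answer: $2093$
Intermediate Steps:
$T = -103$ ($T = 3 - 106 = -103$)
$E = -48$ ($E = -24 - 24 = -48$)
$T + \left(E - 13\right) \left(-36\right) = -103 + \left(-48 - 13\right) \left(-36\right) = -103 - -2196 = -103 + 2196 = 2093$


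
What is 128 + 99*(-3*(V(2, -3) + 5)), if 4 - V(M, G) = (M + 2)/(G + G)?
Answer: -2743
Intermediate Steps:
V(M, G) = 4 - (2 + M)/(2*G) (V(M, G) = 4 - (M + 2)/(G + G) = 4 - (2 + M)/(2*G))
128 + 99*(-3*(V(2, -3) + 5)) = 128 + 99*(-3*((1/2)*(-2 - 1*2 + 8*(-3))/(-3) + 5)) = 128 + 99*(-3*((1/2)*(-1/3)*(-2 - 2 - 24) + 5)) = 128 + 99*(-3*((1/2)*(-1/3)*(-28) + 5)) = 128 + 99*(-3*(14/3 + 5)) = 128 + 99*(-3*29/3) = 128 + 99*(-29) = 128 - 2871 = -2743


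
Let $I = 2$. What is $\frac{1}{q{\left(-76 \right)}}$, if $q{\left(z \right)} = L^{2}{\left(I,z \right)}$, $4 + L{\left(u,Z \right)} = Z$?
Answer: $\frac{1}{6400} \approx 0.00015625$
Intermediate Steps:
$L{\left(u,Z \right)} = -4 + Z$
$q{\left(z \right)} = \left(-4 + z\right)^{2}$
$\frac{1}{q{\left(-76 \right)}} = \frac{1}{\left(-4 - 76\right)^{2}} = \frac{1}{\left(-80\right)^{2}} = \frac{1}{6400}$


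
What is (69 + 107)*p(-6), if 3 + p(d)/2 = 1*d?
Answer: -3168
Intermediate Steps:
p(d) = -6 + 2*d (p(d) = -6 + 2*(1*d) = -6 + 2*d)
(69 + 107)*p(-6) = (69 + 107)*(-6 + 2*(-6)) = 176*(-6 - 12) = 176*(-18) = -3168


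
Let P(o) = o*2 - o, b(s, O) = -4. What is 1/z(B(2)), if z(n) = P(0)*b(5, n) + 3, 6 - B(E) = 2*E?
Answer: ⅓ ≈ 0.33333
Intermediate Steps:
B(E) = 6 - 2*E
P(o) = o (P(o) = 2*o - o = o)
z(n) = 3 (z(n) = 0*(-4) + 3 = 0 + 3 = 3)
1/z(B(2)) = 1/3 = ⅓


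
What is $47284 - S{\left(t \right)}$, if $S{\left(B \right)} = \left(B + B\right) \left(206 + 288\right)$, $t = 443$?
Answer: $-390400$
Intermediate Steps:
$S{\left(B \right)} = 988 B$ ($S{\left(B \right)} = 2 B 494 = 988 B$)
$47284 - S{\left(t \right)} = 47284 - 988 \cdot 443 = 47284 - 437684 = -390400$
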